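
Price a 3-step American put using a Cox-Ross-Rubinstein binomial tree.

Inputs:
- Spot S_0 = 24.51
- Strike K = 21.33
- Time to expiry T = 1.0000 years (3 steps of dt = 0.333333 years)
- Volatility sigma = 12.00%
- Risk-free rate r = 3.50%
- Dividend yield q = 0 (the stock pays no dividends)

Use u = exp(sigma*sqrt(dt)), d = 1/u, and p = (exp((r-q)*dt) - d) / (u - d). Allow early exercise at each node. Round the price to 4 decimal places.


dt = T/N = 0.333333
u = exp(sigma*sqrt(dt)) = 1.071738; d = 1/u = 0.933063
p = (exp((r-q)*dt) - d) / (u - d) = 0.567309
Discount per step: exp(-r*dt) = 0.988401
Stock lattice S(k, i) with i counting down-moves:
  k=0: S(0,0) = 24.5100
  k=1: S(1,0) = 26.2683; S(1,1) = 22.8694
  k=2: S(2,0) = 28.1528; S(2,1) = 24.5100; S(2,2) = 21.3386
  k=3: S(3,0) = 30.1724; S(3,1) = 26.2683; S(3,2) = 22.8694; S(3,3) = 19.9103
Terminal payoffs V(N, i) = max(K - S_T, 0):
  V(3,0) = 0.000000; V(3,1) = 0.000000; V(3,2) = 0.000000; V(3,3) = 1.419742
Backward induction: V(k, i) = exp(-r*dt) * [p * V(k+1, i) + (1-p) * V(k+1, i+1)]; then take max(V_cont, immediate exercise) for American.
  V(2,0) = exp(-r*dt) * [p*0.000000 + (1-p)*0.000000] = 0.000000; exercise = 0.000000; V(2,0) = max -> 0.000000
  V(2,1) = exp(-r*dt) * [p*0.000000 + (1-p)*0.000000] = 0.000000; exercise = 0.000000; V(2,1) = max -> 0.000000
  V(2,2) = exp(-r*dt) * [p*0.000000 + (1-p)*1.419742] = 0.607185; exercise = 0.000000; V(2,2) = max -> 0.607185
  V(1,0) = exp(-r*dt) * [p*0.000000 + (1-p)*0.000000] = 0.000000; exercise = 0.000000; V(1,0) = max -> 0.000000
  V(1,1) = exp(-r*dt) * [p*0.000000 + (1-p)*0.607185] = 0.259676; exercise = 0.000000; V(1,1) = max -> 0.259676
  V(0,0) = exp(-r*dt) * [p*0.000000 + (1-p)*0.259676] = 0.111056; exercise = 0.000000; V(0,0) = max -> 0.111056

Answer: Price = V(0,0) = 0.1111


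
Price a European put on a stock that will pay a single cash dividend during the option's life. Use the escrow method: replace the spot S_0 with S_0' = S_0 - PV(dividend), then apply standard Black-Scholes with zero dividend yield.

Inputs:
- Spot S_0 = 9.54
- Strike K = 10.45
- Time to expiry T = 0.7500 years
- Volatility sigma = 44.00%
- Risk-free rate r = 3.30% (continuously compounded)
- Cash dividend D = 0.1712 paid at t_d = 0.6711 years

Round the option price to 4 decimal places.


Answer: Price = 1.9247

Derivation:
PV(D) = D * exp(-r * t_d) = 0.1712 * 0.97809713 = 0.16745023
S_0' = S_0 - PV(D) = 9.5400 - 0.16745023 = 9.37254977
d1 = (ln(S_0'/K) + (r + sigma^2/2)*T) / (sigma*sqrt(T)) = -0.03009254
d2 = d1 - sigma*sqrt(T) = -0.41114372
exp(-rT) = 0.97555377
N(-d1) = 0.51200338; N(-d2) = 0.65951642
P = K * exp(-rT) * N(-d2) - S_0' * N(-d1) = 10.4500 * 0.97555377 * 0.65951642 - 9.37254977 * 0.51200338 = 1.9247


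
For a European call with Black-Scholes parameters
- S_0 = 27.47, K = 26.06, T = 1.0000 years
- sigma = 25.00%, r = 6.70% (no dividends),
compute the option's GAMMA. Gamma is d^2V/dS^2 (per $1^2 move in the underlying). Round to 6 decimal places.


Answer: Gamma = 0.048412

Derivation:
d1 = 0.6037717136; d2 = 0.3537717136
phi(d1) = 0.3324689940; exp(-qT) = 1.0000000000; exp(-rT) = 0.9351952013
Gamma = exp(-qT) * phi(d1) / (S * sigma * sqrt(T)) = 1.0000000000 * 0.3324689940 / (27.4700 * 0.2500 * 1.0000000000) = 0.048412


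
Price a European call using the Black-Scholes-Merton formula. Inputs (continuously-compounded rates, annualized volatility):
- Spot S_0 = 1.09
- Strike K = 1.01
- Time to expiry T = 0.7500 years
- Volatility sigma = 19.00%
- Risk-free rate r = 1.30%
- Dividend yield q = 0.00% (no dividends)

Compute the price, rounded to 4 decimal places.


d1 = (ln(S/K) + (r - q + 0.5*sigma^2) * T) / (sigma * sqrt(T)) = 0.60478878
d2 = d1 - sigma * sqrt(T) = 0.44024396
exp(-rT) = 0.99029738; exp(-qT) = 1.00000000
C = S_0 * exp(-qT) * N(d1) - K * exp(-rT) * N(d2)
N(d1) = 0.72734033; N(d2) = 0.67011979
C = 1.0900 * 1.00000000 * 0.72734033 - 1.0100 * 0.99029738 * 0.67011979 = 0.1225

Answer: Price = 0.1225


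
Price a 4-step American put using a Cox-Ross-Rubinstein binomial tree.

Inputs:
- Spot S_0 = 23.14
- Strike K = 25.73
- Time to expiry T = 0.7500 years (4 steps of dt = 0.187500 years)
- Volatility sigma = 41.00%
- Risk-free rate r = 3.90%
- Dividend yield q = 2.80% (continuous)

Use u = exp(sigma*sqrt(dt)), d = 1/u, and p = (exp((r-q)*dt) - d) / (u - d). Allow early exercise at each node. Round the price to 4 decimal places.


dt = T/N = 0.187500
u = exp(sigma*sqrt(dt)) = 1.194270; d = 1/u = 0.837332
p = (exp((r-q)*dt) - d) / (u - d) = 0.461517
Discount per step: exp(-r*dt) = 0.992714
Stock lattice S(k, i) with i counting down-moves:
  k=0: S(0,0) = 23.1400
  k=1: S(1,0) = 27.6354; S(1,1) = 19.3759
  k=2: S(2,0) = 33.0041; S(2,1) = 23.1400; S(2,2) = 16.2240
  k=3: S(3,0) = 39.4159; S(3,1) = 27.6354; S(3,2) = 19.3759; S(3,3) = 13.5849
  k=4: S(4,0) = 47.0732; S(4,1) = 33.0041; S(4,2) = 23.1400; S(4,3) = 16.2240; S(4,4) = 11.3750
Terminal payoffs V(N, i) = max(K - S_T, 0):
  V(4,0) = 0.000000; V(4,1) = 0.000000; V(4,2) = 2.590000; V(4,3) = 9.505989; V(4,4) = 14.354955
Backward induction: V(k, i) = exp(-r*dt) * [p * V(k+1, i) + (1-p) * V(k+1, i+1)]; then take max(V_cont, immediate exercise) for American.
  V(3,0) = exp(-r*dt) * [p*0.000000 + (1-p)*0.000000] = 0.000000; exercise = 0.000000; V(3,0) = max -> 0.000000
  V(3,1) = exp(-r*dt) * [p*0.000000 + (1-p)*2.590000] = 1.384510; exercise = 0.000000; V(3,1) = max -> 1.384510
  V(3,2) = exp(-r*dt) * [p*2.590000 + (1-p)*9.505989] = 6.268141; exercise = 6.354149; V(3,2) = max -> 6.354149
  V(3,3) = exp(-r*dt) * [p*9.505989 + (1-p)*14.354955] = 12.028794; exercise = 12.145124; V(3,3) = max -> 12.145124
  V(2,0) = exp(-r*dt) * [p*0.000000 + (1-p)*1.384510] = 0.740104; exercise = 0.000000; V(2,0) = max -> 0.740104
  V(2,1) = exp(-r*dt) * [p*1.384510 + (1-p)*6.354149] = 4.030993; exercise = 2.590000; V(2,1) = max -> 4.030993
  V(2,2) = exp(-r*dt) * [p*6.354149 + (1-p)*12.145124] = 9.403477; exercise = 9.505989; V(2,2) = max -> 9.505989
  V(1,0) = exp(-r*dt) * [p*0.740104 + (1-p)*4.030993] = 2.493889; exercise = 0.000000; V(1,0) = max -> 2.493889
  V(1,1) = exp(-r*dt) * [p*4.030993 + (1-p)*9.505989] = 6.928338; exercise = 6.354149; V(1,1) = max -> 6.928338
  V(0,0) = exp(-r*dt) * [p*2.493889 + (1-p)*6.928338] = 4.846198; exercise = 2.590000; V(0,0) = max -> 4.846198

Answer: Price = V(0,0) = 4.8462


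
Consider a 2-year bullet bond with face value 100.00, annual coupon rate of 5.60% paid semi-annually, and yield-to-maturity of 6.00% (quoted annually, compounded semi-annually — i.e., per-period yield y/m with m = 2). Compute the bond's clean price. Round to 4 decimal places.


Answer: Price = 99.2566

Derivation:
Coupon per period c = face * coupon_rate / m = 2.800000
Periods per year m = 2; per-period yield y/m = 0.030000
Number of cashflows N = 4
Cashflows (t years, CF_t, discount factor 1/(1+y/m)^(m*t), PV):
  t = 0.5000: CF_t = 2.800000, DF = 0.970874, PV = 2.718447
  t = 1.0000: CF_t = 2.800000, DF = 0.942596, PV = 2.639269
  t = 1.5000: CF_t = 2.800000, DF = 0.915142, PV = 2.562397
  t = 2.0000: CF_t = 102.800000, DF = 0.888487, PV = 91.336469
Price P = sum_t PV_t = 99.256580


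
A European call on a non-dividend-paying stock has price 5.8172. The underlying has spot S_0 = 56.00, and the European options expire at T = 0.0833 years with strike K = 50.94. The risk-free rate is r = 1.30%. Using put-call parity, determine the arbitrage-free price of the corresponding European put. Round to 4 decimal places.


Answer: Put price = 0.7021

Derivation:
Put-call parity: C - P = S_0 * exp(-qT) - K * exp(-rT).
S_0 * exp(-qT) = 56.0000 * 1.00000000 = 56.00000000
K * exp(-rT) = 50.9400 * 0.99891769 = 50.88486693
P = C - S*exp(-qT) + K*exp(-rT)
P = 5.8172 - 56.00000000 + 50.88486693 = 0.7021


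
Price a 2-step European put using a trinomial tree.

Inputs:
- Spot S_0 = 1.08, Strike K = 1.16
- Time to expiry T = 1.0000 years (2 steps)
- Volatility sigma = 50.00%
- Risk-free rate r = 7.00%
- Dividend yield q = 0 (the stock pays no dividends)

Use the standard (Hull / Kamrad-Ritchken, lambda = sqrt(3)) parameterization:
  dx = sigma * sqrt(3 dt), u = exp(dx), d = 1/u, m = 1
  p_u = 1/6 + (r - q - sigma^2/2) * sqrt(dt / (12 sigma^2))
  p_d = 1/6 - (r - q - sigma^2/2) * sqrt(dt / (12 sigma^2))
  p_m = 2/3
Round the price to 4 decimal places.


Answer: Price = V(0,0) = 0.2004

Derivation:
dt = T/N = 0.500000; dx = sigma*sqrt(3*dt) = 0.612372
u = exp(dx) = 1.844803; d = 1/u = 0.542063
p_u = 0.144213, p_m = 0.666667, p_d = 0.189120
Discount per step: exp(-r*dt) = 0.965605
Stock lattice S(k, j) with j the centered position index:
  k=0: S(0,+0) = 1.0800
  k=1: S(1,-1) = 0.5854; S(1,+0) = 1.0800; S(1,+1) = 1.9924
  k=2: S(2,-2) = 0.3173; S(2,-1) = 0.5854; S(2,+0) = 1.0800; S(2,+1) = 1.9924; S(2,+2) = 3.6756
Terminal payoffs V(N, j) = max(K - S_T, 0):
  V(2,-2) = 0.842661; V(2,-1) = 0.574572; V(2,+0) = 0.080000; V(2,+1) = 0.000000; V(2,+2) = 0.000000
Backward induction: V(k, j) = exp(-r*dt) * [p_u * V(k+1, j+1) + p_m * V(k+1, j) + p_d * V(k+1, j-1)]
  V(1,-1) = exp(-r*dt) * [p_u*0.080000 + p_m*0.574572 + p_d*0.842661] = 0.534896
  V(1,+0) = exp(-r*dt) * [p_u*0.000000 + p_m*0.080000 + p_d*0.574572] = 0.156425
  V(1,+1) = exp(-r*dt) * [p_u*0.000000 + p_m*0.000000 + p_d*0.080000] = 0.014609
  V(0,+0) = exp(-r*dt) * [p_u*0.014609 + p_m*0.156425 + p_d*0.534896] = 0.200411


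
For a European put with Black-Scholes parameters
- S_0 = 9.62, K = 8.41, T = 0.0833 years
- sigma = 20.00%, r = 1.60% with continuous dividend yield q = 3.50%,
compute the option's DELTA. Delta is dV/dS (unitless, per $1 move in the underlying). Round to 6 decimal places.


d1 = 2.3301799127; d2 = 2.2724564339
phi(d1) = 0.0264154095; exp(-qT) = 0.9970887459; exp(-rT) = 0.9986680878
N(-d1) = 0.0098983221
Delta = -exp(-qT) * N(-d1) = -0.9970887459 * 0.0098983221 = -0.009870

Answer: Delta = -0.009870


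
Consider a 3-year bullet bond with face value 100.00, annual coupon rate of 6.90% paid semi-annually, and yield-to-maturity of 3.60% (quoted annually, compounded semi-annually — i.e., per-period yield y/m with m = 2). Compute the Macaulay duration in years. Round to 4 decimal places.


Coupon per period c = face * coupon_rate / m = 3.450000
Periods per year m = 2; per-period yield y/m = 0.018000
Number of cashflows N = 6
Cashflows (t years, CF_t, discount factor 1/(1+y/m)^(m*t), PV):
  t = 0.5000: CF_t = 3.450000, DF = 0.982318, PV = 3.388998
  t = 1.0000: CF_t = 3.450000, DF = 0.964949, PV = 3.329075
  t = 1.5000: CF_t = 3.450000, DF = 0.947887, PV = 3.270211
  t = 2.0000: CF_t = 3.450000, DF = 0.931127, PV = 3.212388
  t = 2.5000: CF_t = 3.450000, DF = 0.914663, PV = 3.155587
  t = 3.0000: CF_t = 103.450000, DF = 0.898490, PV = 92.948809
Price P = sum_t PV_t = 109.305067
Macaulay numerator sum_t t * PV_t:
  t * PV_t at t = 0.5000: 1.694499
  t * PV_t at t = 1.0000: 3.329075
  t * PV_t at t = 1.5000: 4.905316
  t * PV_t at t = 2.0000: 6.424776
  t * PV_t at t = 2.5000: 7.888968
  t * PV_t at t = 3.0000: 278.846426
Macaulay duration D = (sum_t t * PV_t) / P = 303.089060 / 109.305067 = 2.772873

Answer: Macaulay duration = 2.7729 years


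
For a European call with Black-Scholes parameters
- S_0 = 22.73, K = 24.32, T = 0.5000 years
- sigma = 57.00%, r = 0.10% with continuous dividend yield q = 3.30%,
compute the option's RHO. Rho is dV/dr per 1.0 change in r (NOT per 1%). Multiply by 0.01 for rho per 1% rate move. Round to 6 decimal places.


d1 = -0.0059258507; d2 = -0.4089767159
phi(d1) = 0.3989352759; exp(-qT) = 0.9836353794; exp(-rT) = 0.9995001250
N(d2) = 0.3412783743
Rho = K*T*exp(-rT)*N(d2) = 24.3200 * 0.5000 * 0.9995001250 * 0.3412783743 = 4.147871

Answer: Rho = 4.147871


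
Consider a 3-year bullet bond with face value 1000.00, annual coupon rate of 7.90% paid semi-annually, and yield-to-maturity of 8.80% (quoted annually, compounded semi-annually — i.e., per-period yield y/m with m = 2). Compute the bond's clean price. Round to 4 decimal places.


Answer: Price = 976.7145

Derivation:
Coupon per period c = face * coupon_rate / m = 39.500000
Periods per year m = 2; per-period yield y/m = 0.044000
Number of cashflows N = 6
Cashflows (t years, CF_t, discount factor 1/(1+y/m)^(m*t), PV):
  t = 0.5000: CF_t = 39.500000, DF = 0.957854, PV = 37.835249
  t = 1.0000: CF_t = 39.500000, DF = 0.917485, PV = 36.240660
  t = 1.5000: CF_t = 39.500000, DF = 0.878817, PV = 34.713276
  t = 2.0000: CF_t = 39.500000, DF = 0.841779, PV = 33.250264
  t = 2.5000: CF_t = 39.500000, DF = 0.806302, PV = 31.848912
  t = 3.0000: CF_t = 1039.500000, DF = 0.772320, PV = 802.826134
Price P = sum_t PV_t = 976.714496


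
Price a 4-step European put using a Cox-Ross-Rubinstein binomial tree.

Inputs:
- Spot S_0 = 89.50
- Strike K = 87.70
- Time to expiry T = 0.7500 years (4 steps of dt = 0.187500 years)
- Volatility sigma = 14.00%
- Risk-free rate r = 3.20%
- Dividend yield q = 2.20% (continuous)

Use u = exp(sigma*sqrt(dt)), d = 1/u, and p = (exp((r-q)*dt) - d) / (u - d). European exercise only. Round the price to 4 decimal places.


Answer: Price = V(0,0) = 3.1156

Derivation:
dt = T/N = 0.187500
u = exp(sigma*sqrt(dt)) = 1.062497; d = 1/u = 0.941179
p = (exp((r-q)*dt) - d) / (u - d) = 0.500319
Discount per step: exp(-r*dt) = 0.994018
Stock lattice S(k, i) with i counting down-moves:
  k=0: S(0,0) = 89.5000
  k=1: S(1,0) = 95.0935; S(1,1) = 84.2355
  k=2: S(2,0) = 101.0365; S(2,1) = 89.5000; S(2,2) = 79.2807
  k=3: S(3,0) = 107.3510; S(3,1) = 95.0935; S(3,2) = 84.2355; S(3,3) = 74.6174
  k=4: S(4,0) = 114.0601; S(4,1) = 101.0365; S(4,2) = 89.5000; S(4,3) = 79.2807; S(4,4) = 70.2283
Terminal payoffs V(N, i) = max(K - S_T, 0):
  V(4,0) = 0.000000; V(4,1) = 0.000000; V(4,2) = 0.000000; V(4,3) = 8.419272; V(4,4) = 17.471690
Backward induction: V(k, i) = exp(-r*dt) * [p * V(k+1, i) + (1-p) * V(k+1, i+1)].
  V(3,0) = exp(-r*dt) * [p*0.000000 + (1-p)*0.000000] = 0.000000
  V(3,1) = exp(-r*dt) * [p*0.000000 + (1-p)*0.000000] = 0.000000
  V(3,2) = exp(-r*dt) * [p*0.000000 + (1-p)*8.419272] = 4.181785
  V(3,3) = exp(-r*dt) * [p*8.419272 + (1-p)*17.471690] = 12.865170
  V(2,0) = exp(-r*dt) * [p*0.000000 + (1-p)*0.000000] = 0.000000
  V(2,1) = exp(-r*dt) * [p*0.000000 + (1-p)*4.181785] = 2.077059
  V(2,2) = exp(-r*dt) * [p*4.181785 + (1-p)*12.865170] = 8.469737
  V(1,0) = exp(-r*dt) * [p*0.000000 + (1-p)*2.077059] = 1.031658
  V(1,1) = exp(-r*dt) * [p*2.077059 + (1-p)*8.469737] = 5.239825
  V(0,0) = exp(-r*dt) * [p*1.031658 + (1-p)*5.239825] = 3.115649


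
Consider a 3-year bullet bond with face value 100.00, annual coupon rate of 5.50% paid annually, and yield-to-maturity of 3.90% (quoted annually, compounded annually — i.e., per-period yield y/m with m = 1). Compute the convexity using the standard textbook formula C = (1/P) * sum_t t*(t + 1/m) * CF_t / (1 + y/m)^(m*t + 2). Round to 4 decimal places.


Coupon per period c = face * coupon_rate / m = 5.500000
Periods per year m = 1; per-period yield y/m = 0.039000
Number of cashflows N = 3
Cashflows (t years, CF_t, discount factor 1/(1+y/m)^(m*t), PV):
  t = 1.0000: CF_t = 5.500000, DF = 0.962464, PV = 5.293551
  t = 2.0000: CF_t = 5.500000, DF = 0.926337, PV = 5.094852
  t = 3.0000: CF_t = 105.500000, DF = 0.891566, PV = 94.060182
Price P = sum_t PV_t = 104.448586
Convexity numerator sum_t t*(t + 1/m) * CF_t / (1+y/m)^(m*t + 2):
  t = 1.0000: term = 9.807223
  t = 2.0000: term = 28.317294
  t = 3.0000: term = 1045.576871
Convexity = (1/P) * sum = 1083.701388 / 104.448586 = 10.375453

Answer: Convexity = 10.3755


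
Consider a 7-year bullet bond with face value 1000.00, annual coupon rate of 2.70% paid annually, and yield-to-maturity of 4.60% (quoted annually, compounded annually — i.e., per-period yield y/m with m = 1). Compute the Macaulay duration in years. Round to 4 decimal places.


Coupon per period c = face * coupon_rate / m = 27.000000
Periods per year m = 1; per-period yield y/m = 0.046000
Number of cashflows N = 7
Cashflows (t years, CF_t, discount factor 1/(1+y/m)^(m*t), PV):
  t = 1.0000: CF_t = 27.000000, DF = 0.956023, PV = 25.812620
  t = 2.0000: CF_t = 27.000000, DF = 0.913980, PV = 24.677457
  t = 3.0000: CF_t = 27.000000, DF = 0.873786, PV = 23.592215
  t = 4.0000: CF_t = 27.000000, DF = 0.835359, PV = 22.554698
  t = 5.0000: CF_t = 27.000000, DF = 0.798623, PV = 21.562809
  t = 6.0000: CF_t = 27.000000, DF = 0.763501, PV = 20.614540
  t = 7.0000: CF_t = 1027.000000, DF = 0.729925, PV = 749.632923
Price P = sum_t PV_t = 888.447262
Macaulay numerator sum_t t * PV_t:
  t * PV_t at t = 1.0000: 25.812620
  t * PV_t at t = 2.0000: 49.354913
  t * PV_t at t = 3.0000: 70.776644
  t * PV_t at t = 4.0000: 90.218794
  t * PV_t at t = 5.0000: 107.814046
  t * PV_t at t = 6.0000: 123.687242
  t * PV_t at t = 7.0000: 5247.430459
Macaulay duration D = (sum_t t * PV_t) / P = 5715.094719 / 888.447262 = 6.432678

Answer: Macaulay duration = 6.4327 years


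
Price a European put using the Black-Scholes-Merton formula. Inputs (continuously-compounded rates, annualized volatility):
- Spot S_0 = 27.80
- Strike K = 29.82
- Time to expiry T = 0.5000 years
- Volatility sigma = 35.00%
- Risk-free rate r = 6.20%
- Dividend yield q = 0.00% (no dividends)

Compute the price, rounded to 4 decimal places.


d1 = (ln(S/K) + (r - q + 0.5*sigma^2) * T) / (sigma * sqrt(T)) = -0.03441908
d2 = d1 - sigma * sqrt(T) = -0.28190646
exp(-rT) = 0.96947557; exp(-qT) = 1.00000000
P = K * exp(-rT) * N(-d2) - S_0 * exp(-qT) * N(-d1)
N(-d1) = 0.51372852; N(-d2) = 0.61099238
P = 29.8200 * 0.96947557 * 0.61099238 - 27.8000 * 1.00000000 * 0.51372852 = 3.3820

Answer: Price = 3.3820


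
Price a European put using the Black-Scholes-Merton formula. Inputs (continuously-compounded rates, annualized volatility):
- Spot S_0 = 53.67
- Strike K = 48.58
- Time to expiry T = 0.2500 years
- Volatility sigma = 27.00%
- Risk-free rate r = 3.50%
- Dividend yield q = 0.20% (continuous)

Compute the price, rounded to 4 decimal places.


d1 = (ln(S/K) + (r - q + 0.5*sigma^2) * T) / (sigma * sqrt(T)) = 0.86670195
d2 = d1 - sigma * sqrt(T) = 0.73170195
exp(-rT) = 0.99128817; exp(-qT) = 0.99950012
P = K * exp(-rT) * N(-d2) - S_0 * exp(-qT) * N(-d1)
N(-d1) = 0.19305267; N(-d2) = 0.23217525
P = 48.5800 * 0.99128817 * 0.23217525 - 53.6700 * 0.99950012 * 0.19305267 = 0.8249

Answer: Price = 0.8249


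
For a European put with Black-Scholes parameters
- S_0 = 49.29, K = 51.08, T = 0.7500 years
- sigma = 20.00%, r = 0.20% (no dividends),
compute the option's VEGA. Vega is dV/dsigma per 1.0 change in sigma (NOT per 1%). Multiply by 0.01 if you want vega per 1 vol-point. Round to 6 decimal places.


d1 = -0.1106884992; d2 = -0.2838935800
phi(d1) = 0.3965058416; exp(-qT) = 1.0000000000; exp(-rT) = 0.9985011244
Vega = S * exp(-qT) * phi(d1) * sqrt(T) = 49.2900 * 1.0000000000 * 0.3965058416 * 0.8660254038 = 16.925404

Answer: Vega = 16.925404


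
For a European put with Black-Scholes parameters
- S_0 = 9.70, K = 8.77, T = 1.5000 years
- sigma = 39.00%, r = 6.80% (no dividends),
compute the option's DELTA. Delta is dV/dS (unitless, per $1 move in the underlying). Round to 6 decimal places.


d1 = 0.6633806083; d2 = 0.1857301084
phi(d1) = 0.3201468607; exp(-qT) = 1.0000000000; exp(-rT) = 0.9030295517
N(-d1) = 0.2535434111
Delta = -exp(-qT) * N(-d1) = -1.0000000000 * 0.2535434111 = -0.253543

Answer: Delta = -0.253543


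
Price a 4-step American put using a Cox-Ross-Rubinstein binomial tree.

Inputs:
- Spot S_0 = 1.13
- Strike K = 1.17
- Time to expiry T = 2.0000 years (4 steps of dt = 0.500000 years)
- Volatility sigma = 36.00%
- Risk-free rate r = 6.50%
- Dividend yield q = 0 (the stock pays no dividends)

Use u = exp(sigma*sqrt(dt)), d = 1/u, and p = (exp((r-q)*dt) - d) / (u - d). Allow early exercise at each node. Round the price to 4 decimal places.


Answer: Price = V(0,0) = 0.1877

Derivation:
dt = T/N = 0.500000
u = exp(sigma*sqrt(dt)) = 1.289892; d = 1/u = 0.775259
p = (exp((r-q)*dt) - d) / (u - d) = 0.500891
Discount per step: exp(-r*dt) = 0.968022
Stock lattice S(k, i) with i counting down-moves:
  k=0: S(0,0) = 1.1300
  k=1: S(1,0) = 1.4576; S(1,1) = 0.8760
  k=2: S(2,0) = 1.8801; S(2,1) = 1.1300; S(2,2) = 0.6792
  k=3: S(3,0) = 2.4251; S(3,1) = 1.4576; S(3,2) = 0.8760; S(3,3) = 0.5265
  k=4: S(4,0) = 3.1282; S(4,1) = 1.8801; S(4,2) = 1.1300; S(4,3) = 0.6792; S(4,4) = 0.4082
Terminal payoffs V(N, i) = max(K - S_T, 0):
  V(4,0) = 0.000000; V(4,1) = 0.000000; V(4,2) = 0.040000; V(4,3) = 0.490840; V(4,4) = 0.761807
Backward induction: V(k, i) = exp(-r*dt) * [p * V(k+1, i) + (1-p) * V(k+1, i+1)]; then take max(V_cont, immediate exercise) for American.
  V(3,0) = exp(-r*dt) * [p*0.000000 + (1-p)*0.000000] = 0.000000; exercise = 0.000000; V(3,0) = max -> 0.000000
  V(3,1) = exp(-r*dt) * [p*0.000000 + (1-p)*0.040000] = 0.019326; exercise = 0.000000; V(3,1) = max -> 0.019326
  V(3,2) = exp(-r*dt) * [p*0.040000 + (1-p)*0.490840] = 0.256544; exercise = 0.293958; V(3,2) = max -> 0.293958
  V(3,3) = exp(-r*dt) * [p*0.490840 + (1-p)*0.761807] = 0.606062; exercise = 0.643476; V(3,3) = max -> 0.643476
  V(2,0) = exp(-r*dt) * [p*0.000000 + (1-p)*0.019326] = 0.009337; exercise = 0.000000; V(2,0) = max -> 0.009337
  V(2,1) = exp(-r*dt) * [p*0.019326 + (1-p)*0.293958] = 0.151396; exercise = 0.040000; V(2,1) = max -> 0.151396
  V(2,2) = exp(-r*dt) * [p*0.293958 + (1-p)*0.643476] = 0.453427; exercise = 0.490840; V(2,2) = max -> 0.490840
  V(1,0) = exp(-r*dt) * [p*0.009337 + (1-p)*0.151396] = 0.077674; exercise = 0.000000; V(1,0) = max -> 0.077674
  V(1,1) = exp(-r*dt) * [p*0.151396 + (1-p)*0.490840] = 0.310557; exercise = 0.293958; V(1,1) = max -> 0.310557
  V(0,0) = exp(-r*dt) * [p*0.077674 + (1-p)*0.310557] = 0.187707; exercise = 0.040000; V(0,0) = max -> 0.187707


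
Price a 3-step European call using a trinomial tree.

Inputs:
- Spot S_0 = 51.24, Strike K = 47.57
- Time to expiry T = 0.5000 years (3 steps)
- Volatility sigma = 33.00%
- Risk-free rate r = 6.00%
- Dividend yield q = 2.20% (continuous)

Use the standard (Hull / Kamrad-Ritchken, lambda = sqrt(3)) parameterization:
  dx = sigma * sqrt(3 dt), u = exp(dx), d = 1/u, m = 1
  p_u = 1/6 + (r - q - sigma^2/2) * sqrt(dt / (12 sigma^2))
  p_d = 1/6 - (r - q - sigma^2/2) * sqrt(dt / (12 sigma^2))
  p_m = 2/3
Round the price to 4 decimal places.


Answer: Price = V(0,0) = 7.1761

Derivation:
dt = T/N = 0.166667; dx = sigma*sqrt(3*dt) = 0.233345
u = exp(dx) = 1.262817; d = 1/u = 0.791880
p_u = 0.160792, p_m = 0.666667, p_d = 0.172541
Discount per step: exp(-r*dt) = 0.990050
Stock lattice S(k, j) with j the centered position index:
  k=0: S(0,+0) = 51.2400
  k=1: S(1,-1) = 40.5759; S(1,+0) = 51.2400; S(1,+1) = 64.7068
  k=2: S(2,-2) = 32.1313; S(2,-1) = 40.5759; S(2,+0) = 51.2400; S(2,+1) = 64.7068; S(2,+2) = 81.7128
  k=3: S(3,-3) = 25.4441; S(3,-2) = 32.1313; S(3,-1) = 40.5759; S(3,+0) = 51.2400; S(3,+1) = 64.7068; S(3,+2) = 81.7128; S(3,+3) = 103.1884
Terminal payoffs V(N, j) = max(S_T - K, 0):
  V(3,-3) = 0.000000; V(3,-2) = 0.000000; V(3,-1) = 0.000000; V(3,+0) = 3.670000; V(3,+1) = 17.136762; V(3,+2) = 34.142824; V(3,+3) = 55.618374
Backward induction: V(k, j) = exp(-r*dt) * [p_u * V(k+1, j+1) + p_m * V(k+1, j) + p_d * V(k+1, j-1)]
  V(2,-2) = exp(-r*dt) * [p_u*0.000000 + p_m*0.000000 + p_d*0.000000] = 0.000000
  V(2,-1) = exp(-r*dt) * [p_u*3.670000 + p_m*0.000000 + p_d*0.000000] = 0.584235
  V(2,+0) = exp(-r*dt) * [p_u*17.136762 + p_m*3.670000 + p_d*0.000000] = 5.150358
  V(2,+1) = exp(-r*dt) * [p_u*34.142824 + p_m*17.136762 + p_d*3.670000] = 17.373025
  V(2,+2) = exp(-r*dt) * [p_u*55.618374 + p_m*34.142824 + p_d*17.136762] = 34.316781
  V(1,-1) = exp(-r*dt) * [p_u*5.150358 + p_m*0.584235 + p_d*0.000000] = 1.205511
  V(1,+0) = exp(-r*dt) * [p_u*17.373025 + p_m*5.150358 + p_d*0.584235] = 6.264857
  V(1,+1) = exp(-r*dt) * [p_u*34.316781 + p_m*17.373025 + p_d*5.150358] = 17.809540
  V(0,+0) = exp(-r*dt) * [p_u*17.809540 + p_m*6.264857 + p_d*1.205511] = 7.176082


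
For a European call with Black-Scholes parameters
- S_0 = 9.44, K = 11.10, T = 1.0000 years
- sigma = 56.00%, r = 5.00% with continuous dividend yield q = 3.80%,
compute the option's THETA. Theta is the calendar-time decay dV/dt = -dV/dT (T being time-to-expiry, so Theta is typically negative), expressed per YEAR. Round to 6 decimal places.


d1 = 0.0121622711; d2 = -0.5478377289
phi(d1) = 0.3989127756; exp(-qT) = 0.9627129409; exp(-rT) = 0.9512294245
Theta = -S*exp(-qT)*phi(d1)*sigma/(2*sqrt(T)) - r*K*exp(-rT)*N(d2) + q*S*exp(-qT)*N(d1)
N(d1) = 0.5048519246; N(d2) = 0.2919016649; sqrt(T) = 1.0000000000
Term 1 = -9.4400 * 0.9627129409 * 0.3989127756 * 0.5600 / (2 * 1.0000000000) = -1.0150905404
Term 2 = -0.0500 * 11.1000 * 0.9512294245 * 0.2919016649 = -0.1541043263
Term 3 = 0.0380 * 9.4400 * 0.9627129409 * 0.5048519246 = 0.1743477780
Theta = -1.0150905404 + (-0.1541043263) + (0.1743477780) = -0.994847

Answer: Theta = -0.994847


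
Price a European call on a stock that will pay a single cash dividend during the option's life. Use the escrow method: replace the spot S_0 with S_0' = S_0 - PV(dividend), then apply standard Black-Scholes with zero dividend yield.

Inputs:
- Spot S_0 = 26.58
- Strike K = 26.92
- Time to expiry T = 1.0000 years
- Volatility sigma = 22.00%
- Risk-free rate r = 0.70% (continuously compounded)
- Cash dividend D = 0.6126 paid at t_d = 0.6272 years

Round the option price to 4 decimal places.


PV(D) = D * exp(-r * t_d) = 0.6126 * 0.99561922 = 0.60991634
S_0' = S_0 - PV(D) = 26.5800 - 0.60991634 = 25.97008366
d1 = (ln(S_0'/K) + (r + sigma^2/2)*T) / (sigma*sqrt(T)) = -0.02147390
d2 = d1 - sigma*sqrt(T) = -0.24147390
exp(-rT) = 0.99302444
N(d1) = 0.49143381; N(d2) = 0.40459392
C = S_0' * N(d1) - K * exp(-rT) * N(d2) = 25.97008366 * 0.49143381 - 26.9200 * 0.99302444 * 0.40459392 = 1.9469

Answer: Price = 1.9469


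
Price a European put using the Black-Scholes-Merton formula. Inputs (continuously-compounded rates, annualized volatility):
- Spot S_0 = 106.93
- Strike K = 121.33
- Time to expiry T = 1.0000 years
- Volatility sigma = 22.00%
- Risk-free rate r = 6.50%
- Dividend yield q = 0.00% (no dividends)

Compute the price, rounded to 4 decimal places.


d1 = (ln(S/K) + (r - q + 0.5*sigma^2) * T) / (sigma * sqrt(T)) = -0.16881678
d2 = d1 - sigma * sqrt(T) = -0.38881678
exp(-rT) = 0.93706746; exp(-qT) = 1.00000000
P = K * exp(-rT) * N(-d2) - S_0 * exp(-qT) * N(-d1)
N(-d1) = 0.56702962; N(-d2) = 0.65129416
P = 121.3300 * 0.93706746 * 0.65129416 - 106.9300 * 1.00000000 * 0.56702962 = 13.4160

Answer: Price = 13.4160


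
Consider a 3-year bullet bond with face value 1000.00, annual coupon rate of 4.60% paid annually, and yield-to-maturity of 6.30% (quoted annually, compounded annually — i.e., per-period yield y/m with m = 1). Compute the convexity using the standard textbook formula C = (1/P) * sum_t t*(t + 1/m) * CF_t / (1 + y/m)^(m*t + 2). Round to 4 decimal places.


Coupon per period c = face * coupon_rate / m = 46.000000
Periods per year m = 1; per-period yield y/m = 0.063000
Number of cashflows N = 3
Cashflows (t years, CF_t, discount factor 1/(1+y/m)^(m*t), PV):
  t = 1.0000: CF_t = 46.000000, DF = 0.940734, PV = 43.273754
  t = 2.0000: CF_t = 46.000000, DF = 0.884980, PV = 40.709081
  t = 3.0000: CF_t = 1046.000000, DF = 0.832531, PV = 870.827010
Price P = sum_t PV_t = 954.809845
Convexity numerator sum_t t*(t + 1/m) * CF_t / (1+y/m)^(m*t + 2):
  t = 1.0000: term = 76.592815
  t = 2.0000: term = 216.160345
  t = 3.0000: term = 9247.974168
Convexity = (1/P) * sum = 9540.727328 / 954.809845 = 9.992280

Answer: Convexity = 9.9923


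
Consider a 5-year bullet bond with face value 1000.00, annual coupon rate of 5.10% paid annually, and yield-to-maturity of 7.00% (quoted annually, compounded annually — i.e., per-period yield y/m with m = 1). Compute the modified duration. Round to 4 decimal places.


Answer: Modified duration = 4.2204

Derivation:
Coupon per period c = face * coupon_rate / m = 51.000000
Periods per year m = 1; per-period yield y/m = 0.070000
Number of cashflows N = 5
Cashflows (t years, CF_t, discount factor 1/(1+y/m)^(m*t), PV):
  t = 1.0000: CF_t = 51.000000, DF = 0.934579, PV = 47.663551
  t = 2.0000: CF_t = 51.000000, DF = 0.873439, PV = 44.545375
  t = 3.0000: CF_t = 51.000000, DF = 0.816298, PV = 41.631192
  t = 4.0000: CF_t = 51.000000, DF = 0.762895, PV = 38.907656
  t = 5.0000: CF_t = 1051.000000, DF = 0.712986, PV = 749.348475
Price P = sum_t PV_t = 922.096249
First compute Macaulay numerator sum_t t * PV_t:
  t * PV_t at t = 1.0000: 47.663551
  t * PV_t at t = 2.0000: 89.090750
  t * PV_t at t = 3.0000: 124.893575
  t * PV_t at t = 4.0000: 155.630623
  t * PV_t at t = 5.0000: 3746.742373
Macaulay duration D = 4164.020873 / 922.096249 = 4.515820
Modified duration = D / (1 + y/m) = 4.515820 / (1 + 0.070000) = 4.220393


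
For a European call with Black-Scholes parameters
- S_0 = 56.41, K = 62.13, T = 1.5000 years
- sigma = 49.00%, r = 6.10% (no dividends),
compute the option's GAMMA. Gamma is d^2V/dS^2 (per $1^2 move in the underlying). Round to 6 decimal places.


d1 = 0.2915933972; d2 = -0.3085315898
phi(d1) = 0.3823373718; exp(-qT) = 1.0000000000; exp(-rT) = 0.9125613162
Gamma = exp(-qT) * phi(d1) / (S * sigma * sqrt(T)) = 1.0000000000 * 0.3823373718 / (56.4100 * 0.4900 * 1.2247448714) = 0.011294

Answer: Gamma = 0.011294


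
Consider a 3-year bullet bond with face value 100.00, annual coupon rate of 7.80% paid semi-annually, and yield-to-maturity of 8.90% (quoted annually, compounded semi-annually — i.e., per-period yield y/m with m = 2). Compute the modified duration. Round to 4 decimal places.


Coupon per period c = face * coupon_rate / m = 3.900000
Periods per year m = 2; per-period yield y/m = 0.044500
Number of cashflows N = 6
Cashflows (t years, CF_t, discount factor 1/(1+y/m)^(m*t), PV):
  t = 0.5000: CF_t = 3.900000, DF = 0.957396, PV = 3.733844
  t = 1.0000: CF_t = 3.900000, DF = 0.916607, PV = 3.574767
  t = 1.5000: CF_t = 3.900000, DF = 0.877556, PV = 3.422467
  t = 2.0000: CF_t = 3.900000, DF = 0.840168, PV = 3.276656
  t = 2.5000: CF_t = 3.900000, DF = 0.804374, PV = 3.137057
  t = 3.0000: CF_t = 103.900000, DF = 0.770104, PV = 80.013797
Price P = sum_t PV_t = 97.158588
First compute Macaulay numerator sum_t t * PV_t:
  t * PV_t at t = 0.5000: 1.866922
  t * PV_t at t = 1.0000: 3.574767
  t * PV_t at t = 1.5000: 5.133701
  t * PV_t at t = 2.0000: 6.553312
  t * PV_t at t = 2.5000: 7.842642
  t * PV_t at t = 3.0000: 240.041392
Macaulay duration D = 265.012735 / 97.158588 = 2.727631
Modified duration = D / (1 + y/m) = 2.727631 / (1 + 0.044500) = 2.611422

Answer: Modified duration = 2.6114


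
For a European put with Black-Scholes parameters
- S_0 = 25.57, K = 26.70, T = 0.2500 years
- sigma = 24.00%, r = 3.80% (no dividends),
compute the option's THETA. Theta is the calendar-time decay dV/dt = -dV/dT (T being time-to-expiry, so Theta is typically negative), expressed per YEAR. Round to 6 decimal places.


Answer: Theta = -1.752367

Derivation:
d1 = -0.2211981342; d2 = -0.3411981342
phi(d1) = 0.3893008502; exp(-qT) = 1.0000000000; exp(-rT) = 0.9905449824
Theta = -S*exp(-qT)*phi(d1)*sigma/(2*sqrt(T)) + r*K*exp(-rT)*N(-d2) - q*S*exp(-qT)*N(-d1)
N(-d1) = 0.5875309190; N(-d2) = 0.6335227861; sqrt(T) = 0.5000000000
Term 1 = -25.5700 * 1.0000000000 * 0.3893008502 * 0.2400 / (2 * 0.5000000000) = -2.3890614575
Term 2 = 0.0380 * 26.7000 * 0.9905449824 * 0.6335227861 = 0.6366947961
Term 3 = 0 (no dividend yield, q = 0)
Theta = -2.3890614575 + (0.6366947961) + (0.0000000000) = -1.752367


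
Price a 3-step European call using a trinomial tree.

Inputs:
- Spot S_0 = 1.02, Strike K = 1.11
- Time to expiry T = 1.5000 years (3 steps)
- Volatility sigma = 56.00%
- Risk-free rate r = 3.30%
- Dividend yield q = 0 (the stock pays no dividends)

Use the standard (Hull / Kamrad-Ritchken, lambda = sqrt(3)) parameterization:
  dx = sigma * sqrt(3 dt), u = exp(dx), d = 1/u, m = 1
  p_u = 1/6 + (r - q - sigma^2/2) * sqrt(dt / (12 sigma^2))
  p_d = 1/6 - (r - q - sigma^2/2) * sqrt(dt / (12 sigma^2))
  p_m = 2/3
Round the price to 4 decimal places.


Answer: Price = V(0,0) = 0.2429

Derivation:
dt = T/N = 0.500000; dx = sigma*sqrt(3*dt) = 0.685857
u = exp(dx) = 1.985473; d = 1/u = 0.503658
p_u = 0.121541, p_m = 0.666667, p_d = 0.211793
Discount per step: exp(-r*dt) = 0.983635
Stock lattice S(k, j) with j the centered position index:
  k=0: S(0,+0) = 1.0200
  k=1: S(1,-1) = 0.5137; S(1,+0) = 1.0200; S(1,+1) = 2.0252
  k=2: S(2,-2) = 0.2587; S(2,-1) = 0.5137; S(2,+0) = 1.0200; S(2,+1) = 2.0252; S(2,+2) = 4.0209
  k=3: S(3,-3) = 0.1303; S(3,-2) = 0.2587; S(3,-1) = 0.5137; S(3,+0) = 1.0200; S(3,+1) = 2.0252; S(3,+2) = 4.0209; S(3,+3) = 7.9835
Terminal payoffs V(N, j) = max(S_T - K, 0):
  V(3,-3) = 0.000000; V(3,-2) = 0.000000; V(3,-1) = 0.000000; V(3,+0) = 0.000000; V(3,+1) = 0.915182; V(3,+2) = 2.910945; V(3,+3) = 6.873477
Backward induction: V(k, j) = exp(-r*dt) * [p_u * V(k+1, j+1) + p_m * V(k+1, j) + p_d * V(k+1, j-1)]
  V(2,-2) = exp(-r*dt) * [p_u*0.000000 + p_m*0.000000 + p_d*0.000000] = 0.000000
  V(2,-1) = exp(-r*dt) * [p_u*0.000000 + p_m*0.000000 + p_d*0.000000] = 0.000000
  V(2,+0) = exp(-r*dt) * [p_u*0.915182 + p_m*0.000000 + p_d*0.000000] = 0.109412
  V(2,+1) = exp(-r*dt) * [p_u*2.910945 + p_m*0.915182 + p_d*0.000000] = 0.948146
  V(2,+2) = exp(-r*dt) * [p_u*6.873477 + p_m*2.910945 + p_d*0.915182] = 2.921265
  V(1,-1) = exp(-r*dt) * [p_u*0.109412 + p_m*0.000000 + p_d*0.000000] = 0.013080
  V(1,+0) = exp(-r*dt) * [p_u*0.948146 + p_m*0.109412 + p_d*0.000000] = 0.185100
  V(1,+1) = exp(-r*dt) * [p_u*2.921265 + p_m*0.948146 + p_d*0.109412] = 0.993788
  V(0,+0) = exp(-r*dt) * [p_u*0.993788 + p_m*0.185100 + p_d*0.013080] = 0.242915


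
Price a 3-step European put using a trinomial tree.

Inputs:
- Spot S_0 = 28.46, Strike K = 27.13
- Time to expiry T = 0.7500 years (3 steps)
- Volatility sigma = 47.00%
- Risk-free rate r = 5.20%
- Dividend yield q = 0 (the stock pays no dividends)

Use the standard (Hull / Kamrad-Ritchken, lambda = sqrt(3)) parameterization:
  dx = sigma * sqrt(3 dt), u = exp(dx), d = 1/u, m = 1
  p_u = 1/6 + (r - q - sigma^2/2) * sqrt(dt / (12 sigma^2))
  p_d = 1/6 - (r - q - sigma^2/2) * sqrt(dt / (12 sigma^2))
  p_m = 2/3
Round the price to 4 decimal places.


Answer: Price = V(0,0) = 3.1231

Derivation:
dt = T/N = 0.250000; dx = sigma*sqrt(3*dt) = 0.407032
u = exp(dx) = 1.502352; d = 1/u = 0.665623
p_u = 0.148717, p_m = 0.666667, p_d = 0.184617
Discount per step: exp(-r*dt) = 0.987084
Stock lattice S(k, j) with j the centered position index:
  k=0: S(0,+0) = 28.4600
  k=1: S(1,-1) = 18.9436; S(1,+0) = 28.4600; S(1,+1) = 42.7569
  k=2: S(2,-2) = 12.6093; S(2,-1) = 18.9436; S(2,+0) = 28.4600; S(2,+1) = 42.7569; S(2,+2) = 64.2360
  k=3: S(3,-3) = 8.3930; S(3,-2) = 12.6093; S(3,-1) = 18.9436; S(3,+0) = 28.4600; S(3,+1) = 42.7569; S(3,+2) = 64.2360; S(3,+3) = 96.5051
Terminal payoffs V(N, j) = max(K - S_T, 0):
  V(3,-3) = 18.736952; V(3,-2) = 14.520686; V(3,-1) = 8.186371; V(3,+0) = 0.000000; V(3,+1) = 0.000000; V(3,+2) = 0.000000; V(3,+3) = 0.000000
Backward induction: V(k, j) = exp(-r*dt) * [p_u * V(k+1, j+1) + p_m * V(k+1, j) + p_d * V(k+1, j-1)]
  V(2,-2) = exp(-r*dt) * [p_u*8.186371 + p_m*14.520686 + p_d*18.736952] = 14.171628
  V(2,-1) = exp(-r*dt) * [p_u*0.000000 + p_m*8.186371 + p_d*14.520686] = 8.033229
  V(2,+0) = exp(-r*dt) * [p_u*0.000000 + p_m*0.000000 + p_d*8.186371] = 1.491821
  V(2,+1) = exp(-r*dt) * [p_u*0.000000 + p_m*0.000000 + p_d*0.000000] = 0.000000
  V(2,+2) = exp(-r*dt) * [p_u*0.000000 + p_m*0.000000 + p_d*0.000000] = 0.000000
  V(1,-1) = exp(-r*dt) * [p_u*1.491821 + p_m*8.033229 + p_d*14.171628] = 8.087836
  V(1,+0) = exp(-r*dt) * [p_u*0.000000 + p_m*1.491821 + p_d*8.033229] = 2.445615
  V(1,+1) = exp(-r*dt) * [p_u*0.000000 + p_m*0.000000 + p_d*1.491821] = 0.271858
  V(0,+0) = exp(-r*dt) * [p_u*0.271858 + p_m*2.445615 + p_d*8.087836] = 3.123124


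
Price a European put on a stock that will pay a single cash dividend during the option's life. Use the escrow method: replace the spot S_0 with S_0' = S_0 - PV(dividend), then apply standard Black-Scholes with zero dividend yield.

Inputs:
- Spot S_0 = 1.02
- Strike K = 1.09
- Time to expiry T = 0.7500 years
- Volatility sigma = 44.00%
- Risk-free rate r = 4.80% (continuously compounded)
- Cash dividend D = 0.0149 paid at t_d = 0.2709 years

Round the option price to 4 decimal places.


Answer: Price = 0.1795

Derivation:
PV(D) = D * exp(-r * t_d) = 0.0149 * 0.98708098 = 0.01470751
S_0' = S_0 - PV(D) = 1.0200 - 0.01470751 = 1.00529249
d1 = (ln(S_0'/K) + (r + sigma^2/2)*T) / (sigma*sqrt(T)) = 0.07269586
d2 = d1 - sigma*sqrt(T) = -0.30835532
exp(-rT) = 0.96464029
N(-d1) = 0.47102407; N(-d2) = 0.62109401
P = K * exp(-rT) * N(-d2) - S_0' * N(-d1) = 1.0900 * 0.96464029 * 0.62109401 - 1.00529249 * 0.47102407 = 0.1795


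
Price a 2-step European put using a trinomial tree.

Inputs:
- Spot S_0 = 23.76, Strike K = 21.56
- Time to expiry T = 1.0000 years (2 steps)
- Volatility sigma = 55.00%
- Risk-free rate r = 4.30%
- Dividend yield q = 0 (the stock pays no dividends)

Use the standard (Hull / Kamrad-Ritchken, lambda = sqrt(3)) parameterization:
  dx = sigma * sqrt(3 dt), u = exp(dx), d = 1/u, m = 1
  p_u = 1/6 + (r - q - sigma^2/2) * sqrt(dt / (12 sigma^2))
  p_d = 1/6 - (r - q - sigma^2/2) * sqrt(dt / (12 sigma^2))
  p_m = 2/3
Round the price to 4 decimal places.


dt = T/N = 0.500000; dx = sigma*sqrt(3*dt) = 0.673610
u = exp(dx) = 1.961304; d = 1/u = 0.509865
p_u = 0.126491, p_m = 0.666667, p_d = 0.206842
Discount per step: exp(-r*dt) = 0.978729
Stock lattice S(k, j) with j the centered position index:
  k=0: S(0,+0) = 23.7600
  k=1: S(1,-1) = 12.1144; S(1,+0) = 23.7600; S(1,+1) = 46.6006
  k=2: S(2,-2) = 6.1767; S(2,-1) = 12.1144; S(2,+0) = 23.7600; S(2,+1) = 46.6006; S(2,+2) = 91.3979
Terminal payoffs V(N, j) = max(K - S_T, 0):
  V(2,-2) = 15.383300; V(2,-1) = 9.445612; V(2,+0) = 0.000000; V(2,+1) = 0.000000; V(2,+2) = 0.000000
Backward induction: V(k, j) = exp(-r*dt) * [p_u * V(k+1, j+1) + p_m * V(k+1, j) + p_d * V(k+1, j-1)]
  V(1,-1) = exp(-r*dt) * [p_u*0.000000 + p_m*9.445612 + p_d*15.383300] = 9.277365
  V(1,+0) = exp(-r*dt) * [p_u*0.000000 + p_m*0.000000 + p_d*9.445612] = 1.912192
  V(1,+1) = exp(-r*dt) * [p_u*0.000000 + p_m*0.000000 + p_d*0.000000] = 0.000000
  V(0,+0) = exp(-r*dt) * [p_u*0.000000 + p_m*1.912192 + p_d*9.277365] = 3.125811

Answer: Price = V(0,0) = 3.1258


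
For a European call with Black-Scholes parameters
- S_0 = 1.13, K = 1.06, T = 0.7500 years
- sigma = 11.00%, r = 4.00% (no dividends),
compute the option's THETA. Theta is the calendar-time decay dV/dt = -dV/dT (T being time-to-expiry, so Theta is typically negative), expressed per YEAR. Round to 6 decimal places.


Answer: Theta = -0.050766

Derivation:
d1 = 1.0338372415; d2 = 0.9385744471
phi(d1) = 0.2337862005; exp(-qT) = 1.0000000000; exp(-rT) = 0.9704455335
Theta = -S*exp(-qT)*phi(d1)*sigma/(2*sqrt(T)) - r*K*exp(-rT)*N(d2) + q*S*exp(-qT)*N(d1)
N(d1) = 0.8493938709; N(d2) = 0.8260253613; sqrt(T) = 0.8660254038
Term 1 = -1.1300 * 1.0000000000 * 0.2337862005 * 0.1100 / (2 * 0.8660254038) = -0.0167775822
Term 2 = -0.0400 * 1.0600 * 0.9704455335 * 0.8260253613 = -0.0339883752
Term 3 = 0 (no dividend yield, q = 0)
Theta = -0.0167775822 + (-0.0339883752) + (0.0000000000) = -0.050766


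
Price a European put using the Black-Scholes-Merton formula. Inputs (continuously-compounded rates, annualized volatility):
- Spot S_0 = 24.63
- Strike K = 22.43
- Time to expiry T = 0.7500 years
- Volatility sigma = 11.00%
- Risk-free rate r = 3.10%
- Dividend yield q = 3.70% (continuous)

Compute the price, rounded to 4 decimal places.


Answer: Price = 0.2054

Derivation:
d1 = (ln(S/K) + (r - q + 0.5*sigma^2) * T) / (sigma * sqrt(T)) = 0.98258049
d2 = d1 - sigma * sqrt(T) = 0.88731770
exp(-rT) = 0.97701820; exp(-qT) = 0.97263149
P = K * exp(-rT) * N(-d2) - S_0 * exp(-qT) * N(-d1)
N(-d1) = 0.16290697; N(-d2) = 0.18745394
P = 22.4300 * 0.97701820 * 0.18745394 - 24.6300 * 0.97263149 * 0.16290697 = 0.2054


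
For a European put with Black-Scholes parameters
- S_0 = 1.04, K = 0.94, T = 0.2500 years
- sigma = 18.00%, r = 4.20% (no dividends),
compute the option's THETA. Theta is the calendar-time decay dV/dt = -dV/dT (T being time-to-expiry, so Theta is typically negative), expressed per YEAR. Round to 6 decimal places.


d1 = 1.2849568541; d2 = 1.1949568541
phi(d1) = 0.1747331036; exp(-qT) = 1.0000000000; exp(-rT) = 0.9895549326
Theta = -S*exp(-qT)*phi(d1)*sigma/(2*sqrt(T)) + r*K*exp(-rT)*N(-d2) - q*S*exp(-qT)*N(-d1)
N(-d1) = 0.0994036808; N(-d2) = 0.1160519439; sqrt(T) = 0.5000000000
Term 1 = -1.0400 * 1.0000000000 * 0.1747331036 * 0.1800 / (2 * 0.5000000000) = -0.0327100370
Term 2 = 0.0420 * 0.9400 * 0.9895549326 * 0.1160519439 = 0.0045338743
Term 3 = 0 (no dividend yield, q = 0)
Theta = -0.0327100370 + (0.0045338743) + (0.0000000000) = -0.028176

Answer: Theta = -0.028176
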